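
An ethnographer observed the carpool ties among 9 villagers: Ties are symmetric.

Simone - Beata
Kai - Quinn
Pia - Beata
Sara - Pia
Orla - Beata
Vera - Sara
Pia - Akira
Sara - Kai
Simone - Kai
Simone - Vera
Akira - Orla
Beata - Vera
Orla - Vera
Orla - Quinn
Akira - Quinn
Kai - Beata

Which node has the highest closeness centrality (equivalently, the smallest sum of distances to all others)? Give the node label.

Beata

Farness (sum of distances to all others) for each node — Akira:14, Beata:11, Kai:12, Orla:12, Pia:13, Quinn:13, Sara:13, Simone:14, Vera:12.
The smallest farness is 11, for Beata, so Beata has the highest closeness.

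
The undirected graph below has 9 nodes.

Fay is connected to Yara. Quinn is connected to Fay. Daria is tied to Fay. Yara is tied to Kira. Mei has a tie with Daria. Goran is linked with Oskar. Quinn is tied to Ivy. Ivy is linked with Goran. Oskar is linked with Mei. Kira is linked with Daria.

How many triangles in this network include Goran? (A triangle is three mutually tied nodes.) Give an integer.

Goran's neighbors are Ivy and Oskar, but none of them are tied to each other, so no triangle contains Goran.

0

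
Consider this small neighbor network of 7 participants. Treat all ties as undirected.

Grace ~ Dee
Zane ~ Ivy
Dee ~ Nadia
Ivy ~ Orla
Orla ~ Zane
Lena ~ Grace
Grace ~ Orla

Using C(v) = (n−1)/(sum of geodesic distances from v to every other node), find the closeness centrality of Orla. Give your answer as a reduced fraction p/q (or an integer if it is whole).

3/5

Distances from Orla: Dee:2, Grace:1, Ivy:1, Lena:2, Nadia:3, Zane:1. Sum = 10.
n = 7, so closeness = 6/10 = 3/5.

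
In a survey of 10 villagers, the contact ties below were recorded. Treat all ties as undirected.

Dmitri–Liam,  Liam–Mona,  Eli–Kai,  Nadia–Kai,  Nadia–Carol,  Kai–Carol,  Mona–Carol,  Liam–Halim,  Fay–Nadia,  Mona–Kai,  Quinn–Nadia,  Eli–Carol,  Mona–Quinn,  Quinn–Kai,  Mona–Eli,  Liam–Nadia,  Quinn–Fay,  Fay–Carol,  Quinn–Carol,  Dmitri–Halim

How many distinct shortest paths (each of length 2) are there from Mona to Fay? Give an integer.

2

The shortest distance is 2. The length-2 paths are: Mona–Quinn–Fay; Mona–Carol–Fay.
That gives 2 distinct shortest paths.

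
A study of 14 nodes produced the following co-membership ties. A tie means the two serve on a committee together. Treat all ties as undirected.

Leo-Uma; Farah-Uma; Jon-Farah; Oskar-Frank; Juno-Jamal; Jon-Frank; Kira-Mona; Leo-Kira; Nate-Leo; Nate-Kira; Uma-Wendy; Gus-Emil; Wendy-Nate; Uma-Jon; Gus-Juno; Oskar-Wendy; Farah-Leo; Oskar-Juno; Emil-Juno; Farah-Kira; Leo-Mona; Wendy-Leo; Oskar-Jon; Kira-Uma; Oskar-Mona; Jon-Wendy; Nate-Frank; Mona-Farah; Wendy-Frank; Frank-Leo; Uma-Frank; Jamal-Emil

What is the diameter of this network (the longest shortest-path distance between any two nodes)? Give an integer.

4

Eccentricity of each node (its greatest distance to any other): Emil:4, Farah:4, Frank:3, Gus:4, Jamal:4, Jon:3, Juno:3, Kira:4, Leo:4, Mona:3, Nate:4, Oskar:2, Uma:4, Wendy:3.
The maximum eccentricity is 4, realized for instance by the pair Uma–Emil via Uma – Frank – Oskar – Juno – Emil. So the diameter is 4.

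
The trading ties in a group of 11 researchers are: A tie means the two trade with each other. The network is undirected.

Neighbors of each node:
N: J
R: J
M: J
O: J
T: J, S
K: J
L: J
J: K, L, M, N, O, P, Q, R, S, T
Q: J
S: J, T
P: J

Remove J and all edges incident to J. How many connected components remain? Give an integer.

9

Without J, the remaining ties split the others into: {N}; {S, T}; {Q}; {R}; {L}; {P}; {K}; {O}; {M}.
That's 9 separate components.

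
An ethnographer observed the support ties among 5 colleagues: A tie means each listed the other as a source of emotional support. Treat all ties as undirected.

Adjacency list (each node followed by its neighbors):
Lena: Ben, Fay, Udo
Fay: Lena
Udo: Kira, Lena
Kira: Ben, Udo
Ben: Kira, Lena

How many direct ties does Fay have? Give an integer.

Fay is directly tied to Lena. That is 1 neighbor, so the degree of Fay is 1.

1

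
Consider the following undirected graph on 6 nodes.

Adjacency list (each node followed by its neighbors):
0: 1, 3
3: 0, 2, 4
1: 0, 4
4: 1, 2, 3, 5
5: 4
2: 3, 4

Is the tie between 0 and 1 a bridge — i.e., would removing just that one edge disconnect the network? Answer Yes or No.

Even without that edge, 0 still reaches 1 via 0 – 3 – 4 – 1, so the network stays connected. Not a bridge.

No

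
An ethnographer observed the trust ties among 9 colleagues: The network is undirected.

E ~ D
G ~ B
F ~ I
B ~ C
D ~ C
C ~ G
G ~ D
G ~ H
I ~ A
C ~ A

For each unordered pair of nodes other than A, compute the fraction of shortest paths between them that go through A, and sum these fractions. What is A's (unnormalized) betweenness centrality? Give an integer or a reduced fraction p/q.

12

Pairs whose geodesics pass through A — F–C: 1; F–G: 1; F–H: 1; F–E: 1; F–B: 1; F–D: 1; C–I: 1; G–I: 1; H–I: 1; E–I: 1; B–I: 1; D–I: 1.
All other pairs contribute 0.
Summing the contributions gives betweenness(A) = 12.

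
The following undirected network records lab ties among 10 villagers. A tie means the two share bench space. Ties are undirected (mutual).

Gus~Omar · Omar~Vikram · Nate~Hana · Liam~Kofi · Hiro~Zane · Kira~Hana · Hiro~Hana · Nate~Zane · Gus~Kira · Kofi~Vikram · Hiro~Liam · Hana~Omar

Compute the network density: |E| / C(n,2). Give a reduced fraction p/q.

There are 12 edges and 10 nodes, so the maximum possible is C(10,2) = 45.
Density = 12/45 = 4/15.

4/15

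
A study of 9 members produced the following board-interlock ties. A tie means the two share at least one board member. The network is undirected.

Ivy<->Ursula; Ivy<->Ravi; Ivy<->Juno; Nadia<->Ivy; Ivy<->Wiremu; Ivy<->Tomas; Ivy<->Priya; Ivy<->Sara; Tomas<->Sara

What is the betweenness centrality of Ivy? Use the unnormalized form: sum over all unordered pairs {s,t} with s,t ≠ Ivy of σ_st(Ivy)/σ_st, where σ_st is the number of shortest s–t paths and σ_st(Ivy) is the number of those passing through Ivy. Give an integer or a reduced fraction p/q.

27

Pairs whose geodesics pass through Ivy — Ursula–Nadia: 1; Ursula–Priya: 1; Ursula–Wiremu: 1; Ursula–Tomas: 1; Ursula–Sara: 1; Ursula–Ravi: 1; Ursula–Juno: 1; Nadia–Priya: 1; Nadia–Wiremu: 1; Nadia–Tomas: 1; Nadia–Sara: 1; Nadia–Ravi: 1; Nadia–Juno: 1; Priya–Wiremu: 1 … (+13 more pairs).
All other pairs contribute 0.
Summing the contributions gives betweenness(Ivy) = 27.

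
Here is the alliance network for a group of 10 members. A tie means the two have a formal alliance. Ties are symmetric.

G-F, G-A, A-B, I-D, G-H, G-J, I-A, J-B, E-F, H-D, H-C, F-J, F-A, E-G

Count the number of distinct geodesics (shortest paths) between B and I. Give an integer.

The shortest distance is 2, and the only length-2 path is B–A–I. So there is exactly 1 shortest path.

1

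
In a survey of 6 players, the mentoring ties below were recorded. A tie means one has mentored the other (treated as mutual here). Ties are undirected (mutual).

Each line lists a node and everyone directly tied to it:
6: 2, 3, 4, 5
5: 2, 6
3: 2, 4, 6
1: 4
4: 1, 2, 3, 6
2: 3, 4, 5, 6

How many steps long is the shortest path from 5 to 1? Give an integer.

3

One shortest route is 5 – 2 – 4 – 1, which uses 3 edges, and at distance 2 from 5 we only reach {3, 4}, which does not include 1. So d(5,1) = 3.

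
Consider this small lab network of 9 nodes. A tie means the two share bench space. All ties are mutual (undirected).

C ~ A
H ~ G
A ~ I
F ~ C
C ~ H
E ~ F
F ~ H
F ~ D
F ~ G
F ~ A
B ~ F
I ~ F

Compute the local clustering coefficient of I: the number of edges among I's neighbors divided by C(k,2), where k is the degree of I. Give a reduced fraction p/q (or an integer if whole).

1

I's neighbors: A and F (k = 2).
Possible neighbor pairs: C(2,2) = 1. Edges among them: A–F → e = 1.
Clustering(I) = 1/1.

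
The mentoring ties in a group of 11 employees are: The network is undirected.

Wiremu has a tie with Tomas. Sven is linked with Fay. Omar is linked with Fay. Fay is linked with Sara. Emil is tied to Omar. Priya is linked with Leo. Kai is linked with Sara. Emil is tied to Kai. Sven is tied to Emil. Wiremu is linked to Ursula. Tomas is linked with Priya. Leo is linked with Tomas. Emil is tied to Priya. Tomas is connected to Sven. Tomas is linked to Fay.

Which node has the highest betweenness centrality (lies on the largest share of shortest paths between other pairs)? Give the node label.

Tomas

Unnormalized betweenness of each node: Emil:9, Fay:23/2, Kai:3/2, Leo:0, Omar:1/2, Priya:5, Sara:2, Sven:3, Tomas:43/2, Ursula:0, Wiremu:9.
Tomas has the largest value, 43/2, making it the main broker — the node through which the most shortest paths run.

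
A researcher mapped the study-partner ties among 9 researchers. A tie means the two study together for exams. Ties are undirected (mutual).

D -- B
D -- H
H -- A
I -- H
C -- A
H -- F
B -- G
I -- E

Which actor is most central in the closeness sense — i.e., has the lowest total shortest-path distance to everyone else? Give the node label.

H

Farness (sum of distances to all others) for each node — A:18, B:21, C:25, D:16, E:25, F:20, G:28, H:13, I:18.
The smallest farness is 13, for H, so H has the highest closeness.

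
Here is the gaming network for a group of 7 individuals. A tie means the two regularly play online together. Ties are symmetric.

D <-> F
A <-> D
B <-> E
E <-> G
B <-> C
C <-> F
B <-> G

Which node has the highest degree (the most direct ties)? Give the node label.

Degrees — A:1, B:3, C:2, D:2, E:2, F:2, G:2.
The maximum is 3, attained only by B.

B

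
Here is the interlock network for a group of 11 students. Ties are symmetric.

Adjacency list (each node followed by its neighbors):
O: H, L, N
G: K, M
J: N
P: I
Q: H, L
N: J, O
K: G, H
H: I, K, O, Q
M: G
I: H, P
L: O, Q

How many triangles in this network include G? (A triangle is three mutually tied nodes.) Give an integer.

G's neighbors are K and M, but none of them are tied to each other, so no triangle contains G.

0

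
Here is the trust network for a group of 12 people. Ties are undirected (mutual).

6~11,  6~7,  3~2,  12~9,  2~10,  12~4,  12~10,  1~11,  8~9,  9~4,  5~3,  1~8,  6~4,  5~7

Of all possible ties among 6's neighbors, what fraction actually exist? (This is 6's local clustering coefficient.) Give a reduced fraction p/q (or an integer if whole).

0

6's neighbors: 4, 7, and 11 (k = 3).
Possible neighbor pairs: C(3,2) = 3. Edges among them: none → e = 0.
Clustering(6) = 0/3 = 0.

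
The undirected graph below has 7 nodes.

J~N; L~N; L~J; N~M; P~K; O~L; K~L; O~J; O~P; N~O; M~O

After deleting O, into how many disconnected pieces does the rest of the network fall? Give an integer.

1

O's neighbors (J, L, M, N, and P) remain reachable from one another through other ties, so the rest of the network stays in one piece.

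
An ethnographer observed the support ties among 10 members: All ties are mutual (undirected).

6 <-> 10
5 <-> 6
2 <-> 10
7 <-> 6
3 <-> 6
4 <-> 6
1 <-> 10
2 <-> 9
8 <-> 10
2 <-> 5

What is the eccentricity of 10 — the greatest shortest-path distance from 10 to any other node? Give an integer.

2

Distances from 10: 1:1, 2:1, 3:2, 4:2, 5:2, 6:1, 7:2, 8:1, 9:2.
The largest is 2 (to 9, 5, 4, 3, and 7), so the eccentricity of 10 is 2.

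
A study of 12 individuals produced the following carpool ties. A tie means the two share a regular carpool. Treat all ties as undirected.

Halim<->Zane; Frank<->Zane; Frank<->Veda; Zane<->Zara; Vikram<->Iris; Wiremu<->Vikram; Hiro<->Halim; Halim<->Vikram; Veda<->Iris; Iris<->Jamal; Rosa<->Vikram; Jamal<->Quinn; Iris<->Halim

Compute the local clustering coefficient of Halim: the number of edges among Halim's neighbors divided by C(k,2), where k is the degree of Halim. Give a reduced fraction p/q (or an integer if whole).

Halim's neighbors: Hiro, Iris, Vikram, and Zane (k = 4).
Possible neighbor pairs: C(4,2) = 6. Edges among them: Iris–Vikram → e = 1.
Clustering(Halim) = 1/6.

1/6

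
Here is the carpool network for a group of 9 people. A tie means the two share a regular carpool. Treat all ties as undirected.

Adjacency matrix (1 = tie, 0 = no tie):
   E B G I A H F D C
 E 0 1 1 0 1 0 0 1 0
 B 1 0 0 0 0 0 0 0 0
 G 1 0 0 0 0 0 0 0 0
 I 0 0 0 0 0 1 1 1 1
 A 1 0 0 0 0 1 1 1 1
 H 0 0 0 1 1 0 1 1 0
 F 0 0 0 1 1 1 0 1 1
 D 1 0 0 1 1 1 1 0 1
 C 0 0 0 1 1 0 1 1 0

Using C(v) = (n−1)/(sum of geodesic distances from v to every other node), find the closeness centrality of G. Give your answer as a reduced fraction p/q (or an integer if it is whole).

Distances from G: A:2, B:2, C:3, D:2, E:1, F:3, H:3, I:3. Sum = 19.
n = 9, so closeness = 8/19.

8/19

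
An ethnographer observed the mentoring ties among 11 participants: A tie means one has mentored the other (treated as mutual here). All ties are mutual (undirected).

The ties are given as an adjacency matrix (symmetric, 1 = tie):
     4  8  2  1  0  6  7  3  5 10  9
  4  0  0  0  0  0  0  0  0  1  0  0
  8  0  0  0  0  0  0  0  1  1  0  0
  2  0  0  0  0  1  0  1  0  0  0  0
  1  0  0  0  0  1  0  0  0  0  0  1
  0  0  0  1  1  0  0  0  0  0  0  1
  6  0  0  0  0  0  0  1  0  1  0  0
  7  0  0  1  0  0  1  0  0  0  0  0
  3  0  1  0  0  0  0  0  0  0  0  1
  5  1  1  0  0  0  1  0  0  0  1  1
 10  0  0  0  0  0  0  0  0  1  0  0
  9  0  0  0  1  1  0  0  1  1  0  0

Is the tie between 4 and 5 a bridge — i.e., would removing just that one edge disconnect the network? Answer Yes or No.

Without the 4–5 edge there is no alternate route between 4 and 5, so the network disconnects. It is a bridge.

Yes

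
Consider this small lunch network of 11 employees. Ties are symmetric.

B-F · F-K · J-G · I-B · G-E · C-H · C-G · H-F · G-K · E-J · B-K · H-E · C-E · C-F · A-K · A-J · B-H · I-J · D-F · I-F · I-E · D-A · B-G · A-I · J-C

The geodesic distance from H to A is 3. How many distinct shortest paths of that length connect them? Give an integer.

8

The shortest distance is 3. The length-3 paths are: H–C–J–A; H–E–J–A; H–F–D–A; H–B–K–A; H–F–K–A; H–B–I–A (and 2 more).
That gives 8 distinct shortest paths.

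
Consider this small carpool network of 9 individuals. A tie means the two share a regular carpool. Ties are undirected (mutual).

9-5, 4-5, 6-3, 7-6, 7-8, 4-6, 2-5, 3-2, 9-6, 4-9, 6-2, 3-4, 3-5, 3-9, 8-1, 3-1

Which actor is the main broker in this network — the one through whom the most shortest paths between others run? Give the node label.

3

Unnormalized betweenness of each node: 1:7/2, 2:1/2, 3:26/3, 4:1/2, 5:2/3, 6:43/6, 7:5/2, 8:1, 9:1/2.
3 has the largest value, 26/3, making it the main broker — the node through which the most shortest paths run.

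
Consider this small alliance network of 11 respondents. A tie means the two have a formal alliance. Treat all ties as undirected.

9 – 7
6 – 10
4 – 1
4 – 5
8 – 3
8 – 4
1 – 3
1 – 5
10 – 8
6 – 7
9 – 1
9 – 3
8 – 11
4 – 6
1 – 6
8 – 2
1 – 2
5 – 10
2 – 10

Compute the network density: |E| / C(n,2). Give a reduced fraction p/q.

19/55

There are 19 edges and 11 nodes, so the maximum possible is C(11,2) = 55.
Density = 19/55.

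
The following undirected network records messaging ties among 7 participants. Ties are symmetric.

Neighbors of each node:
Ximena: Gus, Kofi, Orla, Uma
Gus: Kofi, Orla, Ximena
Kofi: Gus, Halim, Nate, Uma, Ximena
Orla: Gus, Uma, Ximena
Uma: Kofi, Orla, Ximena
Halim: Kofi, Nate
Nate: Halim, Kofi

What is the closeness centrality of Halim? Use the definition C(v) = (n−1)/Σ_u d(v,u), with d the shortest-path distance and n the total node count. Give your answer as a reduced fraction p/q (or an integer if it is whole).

Distances from Halim: Gus:2, Kofi:1, Nate:1, Orla:3, Uma:2, Ximena:2. Sum = 11.
n = 7, so closeness = 6/11.

6/11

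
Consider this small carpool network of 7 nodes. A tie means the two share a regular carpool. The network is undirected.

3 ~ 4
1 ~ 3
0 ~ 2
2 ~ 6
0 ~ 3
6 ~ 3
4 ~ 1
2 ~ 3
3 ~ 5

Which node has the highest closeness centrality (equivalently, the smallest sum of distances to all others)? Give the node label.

Farness (sum of distances to all others) for each node — 0:10, 1:10, 2:9, 3:6, 4:10, 5:11, 6:10.
The smallest farness is 6, for 3, so 3 has the highest closeness.

3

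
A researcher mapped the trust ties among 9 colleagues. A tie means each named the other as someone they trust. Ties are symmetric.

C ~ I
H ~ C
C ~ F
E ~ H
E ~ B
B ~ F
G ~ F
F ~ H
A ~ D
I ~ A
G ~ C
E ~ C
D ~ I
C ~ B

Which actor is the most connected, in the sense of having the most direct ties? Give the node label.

Degrees — A:2, B:3, C:6, D:2, E:3, F:4, G:2, H:3, I:3.
The maximum is 6, attained only by C.

C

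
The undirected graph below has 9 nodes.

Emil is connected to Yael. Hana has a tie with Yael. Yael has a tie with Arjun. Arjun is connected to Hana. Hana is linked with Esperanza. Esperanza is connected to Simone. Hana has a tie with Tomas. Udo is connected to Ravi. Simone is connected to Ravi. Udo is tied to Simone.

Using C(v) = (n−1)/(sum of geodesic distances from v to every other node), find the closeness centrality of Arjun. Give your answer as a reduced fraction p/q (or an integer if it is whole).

8/19

Distances from Arjun: Emil:2, Esperanza:2, Hana:1, Ravi:4, Simone:3, Tomas:2, Udo:4, Yael:1. Sum = 19.
n = 9, so closeness = 8/19.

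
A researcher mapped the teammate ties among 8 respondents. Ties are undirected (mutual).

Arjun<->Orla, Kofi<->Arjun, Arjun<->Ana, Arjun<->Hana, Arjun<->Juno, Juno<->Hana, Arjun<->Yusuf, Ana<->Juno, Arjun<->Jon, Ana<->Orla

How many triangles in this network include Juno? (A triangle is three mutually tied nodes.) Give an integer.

2

Juno's neighbors: Ana, Arjun, and Hana.
Neighbor pairs that are themselves tied: Juno–Ana–Arjun; Juno–Arjun–Hana. Each forms one triangle with Juno, for 2 in total.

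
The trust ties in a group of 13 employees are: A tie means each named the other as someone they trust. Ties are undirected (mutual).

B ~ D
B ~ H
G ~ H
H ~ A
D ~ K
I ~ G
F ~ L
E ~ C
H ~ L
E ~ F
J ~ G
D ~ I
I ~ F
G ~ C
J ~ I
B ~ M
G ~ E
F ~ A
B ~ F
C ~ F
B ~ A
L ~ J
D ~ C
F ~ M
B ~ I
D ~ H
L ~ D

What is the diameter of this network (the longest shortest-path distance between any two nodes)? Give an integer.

Eccentricity of each node (its greatest distance to any other): A:3, B:2, C:2, D:2, E:3, F:3, G:3, H:2, I:2, J:3, K:3, L:2, M:3.
The maximum eccentricity is 3, realized for instance by the pair E–K via E – C – D – K. So the diameter is 3.

3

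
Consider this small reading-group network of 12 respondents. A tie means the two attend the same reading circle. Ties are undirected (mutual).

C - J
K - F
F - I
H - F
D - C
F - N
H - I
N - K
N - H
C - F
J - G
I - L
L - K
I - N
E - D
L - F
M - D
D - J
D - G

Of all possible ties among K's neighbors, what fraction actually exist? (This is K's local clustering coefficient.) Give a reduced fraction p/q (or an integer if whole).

2/3

K's neighbors: F, L, and N (k = 3).
Possible neighbor pairs: C(3,2) = 3. Edges among them: F–L, F–N → e = 2.
Clustering(K) = 2/3.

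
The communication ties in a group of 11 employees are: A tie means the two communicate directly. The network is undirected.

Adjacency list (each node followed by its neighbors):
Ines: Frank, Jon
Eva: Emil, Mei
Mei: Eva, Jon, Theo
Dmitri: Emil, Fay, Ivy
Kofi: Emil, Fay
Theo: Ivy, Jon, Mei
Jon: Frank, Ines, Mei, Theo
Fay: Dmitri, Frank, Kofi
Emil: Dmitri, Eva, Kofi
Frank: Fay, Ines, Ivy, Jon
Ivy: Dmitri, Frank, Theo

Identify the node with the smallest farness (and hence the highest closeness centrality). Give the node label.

Farness (sum of distances to all others) for each node — Dmitri:20, Emil:22, Eva:22, Fay:20, Frank:18, Ines:23, Ivy:19, Jon:19, Kofi:24, Mei:20, Theo:21.
The smallest farness is 18, for Frank, so Frank has the highest closeness.

Frank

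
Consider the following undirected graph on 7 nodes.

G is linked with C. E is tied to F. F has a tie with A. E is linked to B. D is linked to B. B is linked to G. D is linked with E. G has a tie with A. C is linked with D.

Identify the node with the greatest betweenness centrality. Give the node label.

G

Unnormalized betweenness of each node: A:3/2, B:11/6, C:5/6, D:2, E:17/6, F:4/3, G:11/3.
G has the largest value, 11/3, making it the main broker — the node through which the most shortest paths run.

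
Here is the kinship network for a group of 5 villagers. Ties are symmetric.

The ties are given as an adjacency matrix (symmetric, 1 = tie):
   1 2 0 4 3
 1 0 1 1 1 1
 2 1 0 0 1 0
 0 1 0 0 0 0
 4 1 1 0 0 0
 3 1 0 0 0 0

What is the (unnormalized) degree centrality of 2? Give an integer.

2 is directly tied to 1 and 4. That is 2 neighbors, so the degree of 2 is 2.

2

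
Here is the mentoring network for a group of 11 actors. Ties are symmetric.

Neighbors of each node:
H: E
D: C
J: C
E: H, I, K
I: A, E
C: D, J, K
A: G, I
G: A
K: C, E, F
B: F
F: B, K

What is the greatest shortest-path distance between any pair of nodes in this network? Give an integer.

Eccentricity of each node (its greatest distance to any other): A:5, B:6, C:5, D:6, E:3, F:5, G:6, H:4, I:4, J:6, K:4.
The maximum eccentricity is 6, realized for instance by the pair B–G via B – F – K – E – I – A – G. So the diameter is 6.

6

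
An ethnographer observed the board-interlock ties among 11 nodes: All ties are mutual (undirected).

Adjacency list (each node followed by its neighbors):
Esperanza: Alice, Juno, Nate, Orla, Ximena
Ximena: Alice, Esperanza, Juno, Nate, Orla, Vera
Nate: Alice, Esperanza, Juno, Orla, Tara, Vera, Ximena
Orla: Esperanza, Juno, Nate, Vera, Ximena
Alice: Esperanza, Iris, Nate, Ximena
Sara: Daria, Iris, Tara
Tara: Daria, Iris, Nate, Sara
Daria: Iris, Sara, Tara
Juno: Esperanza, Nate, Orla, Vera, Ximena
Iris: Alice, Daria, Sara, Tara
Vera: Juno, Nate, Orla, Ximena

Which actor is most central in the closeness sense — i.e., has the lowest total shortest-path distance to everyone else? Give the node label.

Nate

Farness (sum of distances to all others) for each node — Alice:16, Daria:22, Esperanza:17, Iris:19, Juno:18, Nate:13, Orla:18, Sara:22, Tara:16, Vera:19, Ximena:16.
The smallest farness is 13, for Nate, so Nate has the highest closeness.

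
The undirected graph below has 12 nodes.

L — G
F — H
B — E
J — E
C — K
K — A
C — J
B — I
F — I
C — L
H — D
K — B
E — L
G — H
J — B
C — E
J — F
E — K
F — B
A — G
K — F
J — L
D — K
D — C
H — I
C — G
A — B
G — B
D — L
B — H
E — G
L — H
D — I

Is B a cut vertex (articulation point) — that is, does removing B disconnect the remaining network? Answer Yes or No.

Even without B, every remaining node can still reach every other (the residual graph is connected), so B is not a cut vertex.

No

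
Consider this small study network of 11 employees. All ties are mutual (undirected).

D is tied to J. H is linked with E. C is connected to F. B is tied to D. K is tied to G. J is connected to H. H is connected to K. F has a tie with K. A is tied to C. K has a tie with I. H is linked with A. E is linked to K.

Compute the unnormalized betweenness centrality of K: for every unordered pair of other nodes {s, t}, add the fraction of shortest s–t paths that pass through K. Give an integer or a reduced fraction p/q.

Pairs whose geodesics pass through K — C–E: 1/2; C–I: 1; C–G: 1; E–I: 1; E–G: 1; E–F: 1; A–I: 1; A–G: 1; I–G: 1; I–F: 1; I–J: 1; I–D: 1; I–B: 1; I–H: 1 … (+9 more pairs).
All other pairs contribute 0.
Summing the contributions gives betweenness(K) = 45/2.

45/2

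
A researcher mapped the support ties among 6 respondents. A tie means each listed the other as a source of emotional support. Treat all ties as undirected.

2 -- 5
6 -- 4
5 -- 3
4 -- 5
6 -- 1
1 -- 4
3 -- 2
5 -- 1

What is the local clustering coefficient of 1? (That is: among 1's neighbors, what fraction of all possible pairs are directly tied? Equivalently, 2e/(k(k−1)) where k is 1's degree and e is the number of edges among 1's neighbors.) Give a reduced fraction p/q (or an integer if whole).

1's neighbors: 4, 5, and 6 (k = 3).
Possible neighbor pairs: C(3,2) = 3. Edges among them: 4–5, 4–6 → e = 2.
Clustering(1) = 2/3.

2/3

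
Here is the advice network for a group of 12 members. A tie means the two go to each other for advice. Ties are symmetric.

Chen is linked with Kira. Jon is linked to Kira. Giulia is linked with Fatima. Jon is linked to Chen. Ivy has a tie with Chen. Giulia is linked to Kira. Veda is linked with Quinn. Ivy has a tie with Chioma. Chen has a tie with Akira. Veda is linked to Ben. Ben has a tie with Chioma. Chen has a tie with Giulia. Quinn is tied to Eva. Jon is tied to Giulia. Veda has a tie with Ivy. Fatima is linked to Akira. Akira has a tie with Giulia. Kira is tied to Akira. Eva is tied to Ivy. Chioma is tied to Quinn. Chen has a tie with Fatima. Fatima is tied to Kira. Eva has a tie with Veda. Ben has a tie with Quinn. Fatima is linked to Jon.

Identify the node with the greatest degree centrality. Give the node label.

Chen

Degrees — Akira:4, Ben:3, Chen:6, Chioma:3, Eva:3, Fatima:5, Giulia:5, Ivy:4, Jon:4, Kira:5, Quinn:4, Veda:4.
The maximum is 6, attained only by Chen.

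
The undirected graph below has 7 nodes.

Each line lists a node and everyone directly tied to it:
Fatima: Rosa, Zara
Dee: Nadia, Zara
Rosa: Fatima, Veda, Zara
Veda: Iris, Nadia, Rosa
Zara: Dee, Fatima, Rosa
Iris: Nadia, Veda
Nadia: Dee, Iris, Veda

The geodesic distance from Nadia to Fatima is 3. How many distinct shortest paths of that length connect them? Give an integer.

The shortest distance is 3. The length-3 paths are: Nadia–Dee–Zara–Fatima; Nadia–Veda–Rosa–Fatima.
That gives 2 distinct shortest paths.

2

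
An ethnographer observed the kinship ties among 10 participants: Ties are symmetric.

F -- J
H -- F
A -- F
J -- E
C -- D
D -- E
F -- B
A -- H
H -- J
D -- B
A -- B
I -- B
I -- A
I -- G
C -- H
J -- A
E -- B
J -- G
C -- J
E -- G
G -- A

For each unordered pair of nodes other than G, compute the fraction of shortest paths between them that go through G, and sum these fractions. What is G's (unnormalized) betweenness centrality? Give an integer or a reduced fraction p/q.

Pairs whose geodesics pass through G — E–I: 1/2; E–A: 1/3; I–C: 1/4; I–J: 1/2.
All other pairs contribute 0.
Summing the contributions gives betweenness(G) = 19/12.

19/12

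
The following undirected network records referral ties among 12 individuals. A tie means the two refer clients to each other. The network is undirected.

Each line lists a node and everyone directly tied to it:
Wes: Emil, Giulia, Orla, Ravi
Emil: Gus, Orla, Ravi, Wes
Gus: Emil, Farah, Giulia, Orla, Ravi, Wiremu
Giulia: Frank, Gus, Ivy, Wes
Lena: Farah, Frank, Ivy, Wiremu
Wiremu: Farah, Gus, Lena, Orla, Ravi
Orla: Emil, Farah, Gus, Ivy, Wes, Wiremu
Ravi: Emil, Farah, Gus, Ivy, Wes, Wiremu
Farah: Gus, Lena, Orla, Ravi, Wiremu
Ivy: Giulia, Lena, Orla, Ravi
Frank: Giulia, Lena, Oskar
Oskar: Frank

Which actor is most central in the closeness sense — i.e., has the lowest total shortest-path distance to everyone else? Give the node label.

Gus

Farness (sum of distances to all others) for each node — Emil:22, Farah:18, Frank:22, Giulia:18, Gus:17, Ivy:19, Lena:20, Orla:19, Oskar:32, Ravi:19, Wes:20, Wiremu:18.
The smallest farness is 17, for Gus, so Gus has the highest closeness.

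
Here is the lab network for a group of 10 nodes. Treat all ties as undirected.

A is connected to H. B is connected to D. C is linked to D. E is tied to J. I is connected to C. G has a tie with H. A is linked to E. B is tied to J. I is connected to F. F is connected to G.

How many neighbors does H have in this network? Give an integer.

H is directly tied to A and G. That is 2 neighbors, so the degree of H is 2.

2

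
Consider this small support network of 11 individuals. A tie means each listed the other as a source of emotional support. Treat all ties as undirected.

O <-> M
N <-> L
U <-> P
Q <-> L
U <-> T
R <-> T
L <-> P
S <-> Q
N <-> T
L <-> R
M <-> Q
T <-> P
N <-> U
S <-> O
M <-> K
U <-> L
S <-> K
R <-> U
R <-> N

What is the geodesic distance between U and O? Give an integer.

4

One shortest route is U – L – Q – S – O, which uses 4 edges, and at distance 3 from U we only reach {M, S}, which does not include O. So d(U,O) = 4.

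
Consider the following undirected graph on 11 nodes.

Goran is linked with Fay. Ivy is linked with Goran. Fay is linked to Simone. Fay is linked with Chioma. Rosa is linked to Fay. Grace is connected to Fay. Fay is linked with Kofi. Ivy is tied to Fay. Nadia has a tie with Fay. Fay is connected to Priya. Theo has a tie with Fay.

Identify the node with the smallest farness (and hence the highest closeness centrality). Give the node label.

Farness (sum of distances to all others) for each node — Chioma:19, Fay:10, Goran:18, Grace:19, Ivy:18, Kofi:19, Nadia:19, Priya:19, Rosa:19, Simone:19, Theo:19.
The smallest farness is 10, for Fay, so Fay has the highest closeness.

Fay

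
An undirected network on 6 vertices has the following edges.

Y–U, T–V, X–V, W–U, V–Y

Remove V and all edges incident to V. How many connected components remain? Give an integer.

Without V, the remaining ties split the others into: {T}; {U, W, Y}; {X}.
That's 3 separate components.

3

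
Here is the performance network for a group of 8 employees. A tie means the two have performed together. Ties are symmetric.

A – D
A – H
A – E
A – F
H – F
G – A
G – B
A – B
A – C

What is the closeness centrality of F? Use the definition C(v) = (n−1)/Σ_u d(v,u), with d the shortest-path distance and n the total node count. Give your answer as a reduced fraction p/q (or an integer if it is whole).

Distances from F: A:1, B:2, C:2, D:2, E:2, G:2, H:1. Sum = 12.
n = 8, so closeness = 7/12.

7/12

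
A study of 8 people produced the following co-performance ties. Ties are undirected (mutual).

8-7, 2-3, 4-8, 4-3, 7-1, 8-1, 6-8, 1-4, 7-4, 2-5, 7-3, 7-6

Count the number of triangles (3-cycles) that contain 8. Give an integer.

8's neighbors: 1, 4, 6, and 7.
Neighbor pairs that are themselves tied: 8–1–4; 8–1–7; 8–4–7; 8–6–7. Each forms one triangle with 8, for 4 in total.

4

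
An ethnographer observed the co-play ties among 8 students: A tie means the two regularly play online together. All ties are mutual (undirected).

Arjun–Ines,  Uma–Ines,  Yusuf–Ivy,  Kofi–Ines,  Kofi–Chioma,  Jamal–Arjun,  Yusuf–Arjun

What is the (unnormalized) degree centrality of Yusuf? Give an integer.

Yusuf is directly tied to Arjun and Ivy. That is 2 neighbors, so the degree of Yusuf is 2.

2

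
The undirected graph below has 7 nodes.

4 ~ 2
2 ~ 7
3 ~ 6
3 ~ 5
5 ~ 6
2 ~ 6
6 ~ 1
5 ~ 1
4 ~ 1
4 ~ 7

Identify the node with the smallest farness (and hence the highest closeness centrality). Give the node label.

Farness (sum of distances to all others) for each node — 1:9, 2:9, 3:12, 4:10, 5:10, 6:8, 7:12.
The smallest farness is 8, for 6, so 6 has the highest closeness.

6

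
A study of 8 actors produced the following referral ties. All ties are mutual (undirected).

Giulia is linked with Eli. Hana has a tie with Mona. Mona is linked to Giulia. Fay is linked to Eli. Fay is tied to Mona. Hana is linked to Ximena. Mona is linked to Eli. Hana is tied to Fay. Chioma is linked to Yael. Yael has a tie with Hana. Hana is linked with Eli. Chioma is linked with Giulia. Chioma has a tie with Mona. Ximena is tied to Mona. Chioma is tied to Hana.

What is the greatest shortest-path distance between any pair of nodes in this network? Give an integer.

2

Eccentricity of each node (its greatest distance to any other): Chioma:2, Eli:2, Fay:2, Giulia:2, Hana:2, Mona:2, Ximena:2, Yael:2.
The maximum eccentricity is 2, realized for instance by the pair Fay–Giulia via Fay – Eli – Giulia. So the diameter is 2.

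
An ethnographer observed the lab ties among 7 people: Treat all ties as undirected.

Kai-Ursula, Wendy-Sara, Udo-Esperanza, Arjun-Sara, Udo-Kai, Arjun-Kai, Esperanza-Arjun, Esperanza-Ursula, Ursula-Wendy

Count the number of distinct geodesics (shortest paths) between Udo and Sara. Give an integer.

The shortest distance is 3. The length-3 paths are: Udo–Esperanza–Arjun–Sara; Udo–Kai–Arjun–Sara.
That gives 2 distinct shortest paths.

2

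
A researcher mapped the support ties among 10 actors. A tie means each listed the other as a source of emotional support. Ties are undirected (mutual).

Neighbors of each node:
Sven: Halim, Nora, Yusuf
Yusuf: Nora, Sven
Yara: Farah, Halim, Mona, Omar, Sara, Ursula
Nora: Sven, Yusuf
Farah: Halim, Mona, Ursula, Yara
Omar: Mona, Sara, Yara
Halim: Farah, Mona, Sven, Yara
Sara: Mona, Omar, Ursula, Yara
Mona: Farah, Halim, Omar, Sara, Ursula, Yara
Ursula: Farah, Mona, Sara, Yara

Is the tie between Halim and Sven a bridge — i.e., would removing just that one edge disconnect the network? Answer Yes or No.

Yes

Without the Halim–Sven edge there is no alternate route between Halim and Sven, so the network disconnects. It is a bridge.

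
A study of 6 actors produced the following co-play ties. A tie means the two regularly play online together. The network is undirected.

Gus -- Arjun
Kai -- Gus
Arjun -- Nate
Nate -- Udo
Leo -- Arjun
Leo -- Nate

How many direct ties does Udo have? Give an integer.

Udo is directly tied to Nate. That is 1 neighbor, so the degree of Udo is 1.

1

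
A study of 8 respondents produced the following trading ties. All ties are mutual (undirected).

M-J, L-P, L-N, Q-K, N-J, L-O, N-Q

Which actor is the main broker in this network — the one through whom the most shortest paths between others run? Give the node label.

Unnormalized betweenness of each node: J:6, K:0, L:11, M:0, N:16, O:0, P:0, Q:6.
N has the largest value, 16, making it the main broker — the node through which the most shortest paths run.

N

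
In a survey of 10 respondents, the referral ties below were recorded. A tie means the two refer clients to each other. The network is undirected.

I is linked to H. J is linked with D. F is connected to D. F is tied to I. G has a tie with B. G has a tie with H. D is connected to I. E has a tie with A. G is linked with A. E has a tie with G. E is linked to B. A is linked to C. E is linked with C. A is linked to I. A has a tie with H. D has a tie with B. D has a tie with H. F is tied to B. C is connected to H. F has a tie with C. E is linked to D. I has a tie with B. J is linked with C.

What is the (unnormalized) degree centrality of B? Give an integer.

5

B is directly tied to D, E, F, G, and I. That is 5 neighbors, so the degree of B is 5.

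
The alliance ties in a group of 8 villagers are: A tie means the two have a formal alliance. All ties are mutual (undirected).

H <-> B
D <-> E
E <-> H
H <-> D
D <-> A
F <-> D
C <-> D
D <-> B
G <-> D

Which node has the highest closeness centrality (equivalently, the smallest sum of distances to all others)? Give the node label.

Farness (sum of distances to all others) for each node — A:13, B:12, C:13, D:7, E:12, F:13, G:13, H:11.
The smallest farness is 7, for D, so D has the highest closeness.

D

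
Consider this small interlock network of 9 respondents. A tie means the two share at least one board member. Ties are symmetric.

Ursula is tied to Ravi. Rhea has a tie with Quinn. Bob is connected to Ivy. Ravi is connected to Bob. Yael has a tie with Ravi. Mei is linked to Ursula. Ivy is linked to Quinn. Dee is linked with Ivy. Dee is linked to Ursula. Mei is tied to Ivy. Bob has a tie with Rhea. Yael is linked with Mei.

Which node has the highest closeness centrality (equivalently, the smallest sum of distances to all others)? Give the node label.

Ivy

Farness (sum of distances to all others) for each node — Bob:13, Dee:16, Ivy:12, Mei:14, Quinn:17, Ravi:14, Rhea:18, Ursula:15, Yael:17.
The smallest farness is 12, for Ivy, so Ivy has the highest closeness.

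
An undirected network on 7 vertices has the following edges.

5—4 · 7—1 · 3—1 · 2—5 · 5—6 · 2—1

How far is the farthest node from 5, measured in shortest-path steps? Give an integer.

Distances from 5: 1:2, 2:1, 3:3, 4:1, 6:1, 7:3.
The largest is 3 (to 3 and 7), so the eccentricity of 5 is 3.

3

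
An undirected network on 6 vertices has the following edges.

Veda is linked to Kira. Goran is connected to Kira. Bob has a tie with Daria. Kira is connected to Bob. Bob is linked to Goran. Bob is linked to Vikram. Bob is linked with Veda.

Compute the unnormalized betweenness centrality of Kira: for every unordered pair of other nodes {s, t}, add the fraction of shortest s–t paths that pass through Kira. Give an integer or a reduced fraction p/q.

1/2

Pairs whose geodesics pass through Kira — Goran–Veda: 1/2.
All other pairs contribute 0.
Summing the contributions gives betweenness(Kira) = 1/2.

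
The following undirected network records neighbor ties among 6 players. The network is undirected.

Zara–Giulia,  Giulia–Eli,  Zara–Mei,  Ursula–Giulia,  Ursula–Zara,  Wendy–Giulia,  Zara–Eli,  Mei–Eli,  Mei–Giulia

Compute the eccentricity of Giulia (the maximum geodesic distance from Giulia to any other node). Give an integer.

Distances from Giulia: Eli:1, Mei:1, Ursula:1, Wendy:1, Zara:1.
The largest is 1 (to Mei, Eli, Ursula, Zara, and Wendy), so the eccentricity of Giulia is 1.

1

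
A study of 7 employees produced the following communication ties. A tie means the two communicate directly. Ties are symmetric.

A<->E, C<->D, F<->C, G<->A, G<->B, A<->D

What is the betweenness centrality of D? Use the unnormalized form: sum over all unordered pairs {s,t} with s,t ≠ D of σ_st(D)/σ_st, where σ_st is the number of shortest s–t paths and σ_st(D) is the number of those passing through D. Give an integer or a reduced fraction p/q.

Pairs whose geodesics pass through D — C–A: 1; C–G: 1; C–B: 1; C–E: 1; F–A: 1; F–G: 1; F–B: 1; F–E: 1.
All other pairs contribute 0.
Summing the contributions gives betweenness(D) = 8.

8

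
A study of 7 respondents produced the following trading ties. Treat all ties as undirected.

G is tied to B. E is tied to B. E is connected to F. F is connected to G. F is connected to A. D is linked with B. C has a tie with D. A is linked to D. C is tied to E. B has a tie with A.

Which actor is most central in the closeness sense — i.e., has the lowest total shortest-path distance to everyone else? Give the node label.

Farness (sum of distances to all others) for each node — A:9, B:8, C:11, D:9, E:9, F:9, G:11.
The smallest farness is 8, for B, so B has the highest closeness.

B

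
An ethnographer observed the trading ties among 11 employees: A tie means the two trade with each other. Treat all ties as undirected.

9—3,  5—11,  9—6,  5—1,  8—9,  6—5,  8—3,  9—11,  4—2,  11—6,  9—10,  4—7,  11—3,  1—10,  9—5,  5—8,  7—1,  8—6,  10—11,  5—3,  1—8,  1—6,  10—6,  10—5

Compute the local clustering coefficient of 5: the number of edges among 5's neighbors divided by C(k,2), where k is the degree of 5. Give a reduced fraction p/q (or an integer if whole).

5's neighbors: 1, 3, 6, 8, 9, 10, and 11 (k = 7).
Possible neighbor pairs: C(7,2) = 21. Edges among them: 1–6, 1–8, 1–10, 3–8, 3–9, 3–11, 6–8, 6–9, 6–10, 6–11, 8–9, 9–10, 9–11, 10–11 → e = 14.
Clustering(5) = 14/21 = 2/3.

2/3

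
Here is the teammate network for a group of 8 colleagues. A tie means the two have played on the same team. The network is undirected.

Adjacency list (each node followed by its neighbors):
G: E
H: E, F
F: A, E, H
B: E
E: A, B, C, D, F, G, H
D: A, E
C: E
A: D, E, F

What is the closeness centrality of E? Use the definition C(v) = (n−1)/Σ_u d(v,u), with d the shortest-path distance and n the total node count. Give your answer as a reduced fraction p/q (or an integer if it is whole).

1

Distances from E: A:1, B:1, C:1, D:1, F:1, G:1, H:1. Sum = 7.
n = 8, so closeness = 7/7 = 1.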